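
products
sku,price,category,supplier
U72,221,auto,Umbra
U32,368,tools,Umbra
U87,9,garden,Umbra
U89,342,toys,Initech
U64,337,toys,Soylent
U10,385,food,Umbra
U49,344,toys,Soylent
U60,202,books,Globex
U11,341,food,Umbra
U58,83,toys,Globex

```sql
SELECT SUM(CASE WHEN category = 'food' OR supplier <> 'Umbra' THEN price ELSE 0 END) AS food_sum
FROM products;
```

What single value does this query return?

2034

sku=U72: ✗
sku=U32: ✗
sku=U87: ✗
sku=U89: ✓ → 342
sku=U64: ✓ → 337
sku=U10: ✓ → 385
sku=U49: ✓ → 344
sku=U60: ✓ → 202
sku=U11: ✓ → 341
sku=U58: ✓ → 83
food_sum = 342 + 337 + 385 + 344 + 202 + 341 + 83 = 2034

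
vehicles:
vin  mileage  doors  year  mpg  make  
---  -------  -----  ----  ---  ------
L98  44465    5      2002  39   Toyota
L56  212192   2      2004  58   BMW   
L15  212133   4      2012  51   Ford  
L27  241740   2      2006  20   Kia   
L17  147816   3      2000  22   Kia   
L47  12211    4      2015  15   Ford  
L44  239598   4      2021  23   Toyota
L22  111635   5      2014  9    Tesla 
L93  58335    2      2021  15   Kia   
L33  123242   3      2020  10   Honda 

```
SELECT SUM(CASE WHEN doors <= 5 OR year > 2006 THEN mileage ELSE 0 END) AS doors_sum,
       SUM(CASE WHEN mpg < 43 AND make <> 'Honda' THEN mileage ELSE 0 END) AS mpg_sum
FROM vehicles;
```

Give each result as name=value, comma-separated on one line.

doors_sum=1403367, mpg_sum=855800

[doors_sum: doors <= 5 OR year > 2006]
vin=L98: ✓ → 44465
vin=L56: ✓ → 212192
vin=L15: ✓ → 212133
vin=L27: ✓ → 241740
vin=L17: ✓ → 147816
vin=L47: ✓ → 12211
vin=L44: ✓ → 239598
vin=L22: ✓ → 111635
vin=L93: ✓ → 58335
vin=L33: ✓ → 123242
doors_sum = 44465 + 212192 + 212133 + 241740 + 147816 + 12211 + 239598 + 111635 + 58335 + 123242 = 1403367
—
[mpg_sum: mpg < 43 AND make <> 'Honda']
vin=L98: ✓ → 44465
vin=L56: ✗
vin=L15: ✗
vin=L27: ✓ → 241740
vin=L17: ✓ → 147816
vin=L47: ✓ → 12211
vin=L44: ✓ → 239598
vin=L22: ✓ → 111635
vin=L93: ✓ → 58335
vin=L33: ✗
mpg_sum = 44465 + 241740 + 147816 + 12211 + 239598 + 111635 + 58335 = 855800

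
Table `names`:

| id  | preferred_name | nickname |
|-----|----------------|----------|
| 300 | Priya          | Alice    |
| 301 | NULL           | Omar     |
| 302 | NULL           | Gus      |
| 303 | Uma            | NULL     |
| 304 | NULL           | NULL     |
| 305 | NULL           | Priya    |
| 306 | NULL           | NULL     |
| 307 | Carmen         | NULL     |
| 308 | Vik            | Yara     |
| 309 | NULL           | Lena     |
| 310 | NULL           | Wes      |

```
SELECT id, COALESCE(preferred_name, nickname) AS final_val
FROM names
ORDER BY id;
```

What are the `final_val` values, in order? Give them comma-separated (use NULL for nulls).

Priya, Omar, Gus, Uma, NULL, Priya, NULL, Carmen, Vik, Lena, Wes

id=300: preferred_name=Priya → Priya
id=301: preferred_name=NULL, nickname=Omar → Omar
id=302: preferred_name=NULL, nickname=Gus → Gus
id=303: preferred_name=Uma → Uma
id=304: preferred_name=NULL, nickname=NULL (all NULL) → NULL
id=305: preferred_name=NULL, nickname=Priya → Priya
id=306: preferred_name=NULL, nickname=NULL (all NULL) → NULL
id=307: preferred_name=Carmen → Carmen
id=308: preferred_name=Vik → Vik
id=309: preferred_name=NULL, nickname=Lena → Lena
id=310: preferred_name=NULL, nickname=Wes → Wes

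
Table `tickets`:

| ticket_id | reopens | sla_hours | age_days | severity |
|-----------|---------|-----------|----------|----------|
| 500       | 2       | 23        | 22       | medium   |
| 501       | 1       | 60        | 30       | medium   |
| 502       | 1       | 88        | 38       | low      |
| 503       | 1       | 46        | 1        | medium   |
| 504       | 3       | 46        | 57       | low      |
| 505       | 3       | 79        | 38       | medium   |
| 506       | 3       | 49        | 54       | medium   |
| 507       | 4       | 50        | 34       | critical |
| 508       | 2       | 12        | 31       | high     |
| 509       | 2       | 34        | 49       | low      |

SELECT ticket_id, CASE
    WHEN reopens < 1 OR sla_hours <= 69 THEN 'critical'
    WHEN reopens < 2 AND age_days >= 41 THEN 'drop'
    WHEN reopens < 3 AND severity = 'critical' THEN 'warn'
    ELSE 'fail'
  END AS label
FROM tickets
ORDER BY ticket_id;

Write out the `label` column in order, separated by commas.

critical, critical, fail, critical, critical, fail, critical, critical, critical, critical

ticket_id=500: reopens < 1 OR sla_hours <= 69 → critical
ticket_id=501: reopens < 1 OR sla_hours <= 69 → critical
ticket_id=502: ELSE → fail
ticket_id=503: reopens < 1 OR sla_hours <= 69 → critical
ticket_id=504: reopens < 1 OR sla_hours <= 69 → critical
ticket_id=505: ELSE → fail
ticket_id=506: reopens < 1 OR sla_hours <= 69 → critical
ticket_id=507: reopens < 1 OR sla_hours <= 69 → critical
ticket_id=508: reopens < 1 OR sla_hours <= 69 → critical
ticket_id=509: reopens < 1 OR sla_hours <= 69 → critical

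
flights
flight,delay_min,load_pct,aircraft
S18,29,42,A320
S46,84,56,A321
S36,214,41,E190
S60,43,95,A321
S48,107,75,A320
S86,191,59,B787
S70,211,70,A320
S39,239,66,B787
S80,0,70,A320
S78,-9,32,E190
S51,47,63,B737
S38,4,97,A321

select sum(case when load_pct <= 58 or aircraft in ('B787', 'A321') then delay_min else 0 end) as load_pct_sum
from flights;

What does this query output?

795

flight=S18: ✓ → 29
flight=S46: ✓ → 84
flight=S36: ✓ → 214
flight=S60: ✓ → 43
flight=S48: ✗
flight=S86: ✓ → 191
flight=S70: ✗
flight=S39: ✓ → 239
flight=S80: ✗
flight=S78: ✓ → -9
flight=S51: ✗
flight=S38: ✓ → 4
load_pct_sum = 29 + 84 + 214 + 43 + 191 + 239 + -9 + 4 = 795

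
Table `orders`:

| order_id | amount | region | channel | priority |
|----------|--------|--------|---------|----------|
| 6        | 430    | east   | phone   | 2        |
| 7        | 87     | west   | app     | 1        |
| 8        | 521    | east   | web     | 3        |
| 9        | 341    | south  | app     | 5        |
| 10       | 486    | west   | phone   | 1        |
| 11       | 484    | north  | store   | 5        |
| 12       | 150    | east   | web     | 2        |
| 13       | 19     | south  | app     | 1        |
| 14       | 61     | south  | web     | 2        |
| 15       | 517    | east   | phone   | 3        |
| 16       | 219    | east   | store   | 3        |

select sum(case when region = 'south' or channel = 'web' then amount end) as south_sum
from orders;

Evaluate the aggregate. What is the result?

order_id=6: ✗
order_id=7: ✗
order_id=8: ✓ → 521
order_id=9: ✓ → 341
order_id=10: ✗
order_id=11: ✗
order_id=12: ✓ → 150
order_id=13: ✓ → 19
order_id=14: ✓ → 61
order_id=15: ✗
order_id=16: ✗
south_sum = 521 + 341 + 150 + 19 + 61 = 1092

1092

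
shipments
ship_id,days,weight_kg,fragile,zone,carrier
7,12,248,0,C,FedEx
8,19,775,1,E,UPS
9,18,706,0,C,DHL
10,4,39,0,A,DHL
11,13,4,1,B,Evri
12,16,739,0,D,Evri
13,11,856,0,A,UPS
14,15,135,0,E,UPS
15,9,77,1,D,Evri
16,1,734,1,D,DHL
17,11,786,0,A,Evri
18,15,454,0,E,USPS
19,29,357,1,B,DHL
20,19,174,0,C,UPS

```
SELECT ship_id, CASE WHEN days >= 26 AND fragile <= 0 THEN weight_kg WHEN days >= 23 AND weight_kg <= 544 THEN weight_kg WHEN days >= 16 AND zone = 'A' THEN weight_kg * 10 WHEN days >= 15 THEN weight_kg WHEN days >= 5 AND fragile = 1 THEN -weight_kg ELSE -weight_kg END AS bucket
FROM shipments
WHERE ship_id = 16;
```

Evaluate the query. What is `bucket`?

ship_id = 16: days=1, weight_kg=734, fragile=1, zone=D, carrier=DHL.
days >= 26 AND fragile <= 0 → false
days >= 23 AND weight_kg <= 544 → false
days >= 16 AND zone = 'A' → false
days >= 15 → false
days >= 5 AND fragile = 1 → false
No prior WHEN matched → ELSE → -734

-734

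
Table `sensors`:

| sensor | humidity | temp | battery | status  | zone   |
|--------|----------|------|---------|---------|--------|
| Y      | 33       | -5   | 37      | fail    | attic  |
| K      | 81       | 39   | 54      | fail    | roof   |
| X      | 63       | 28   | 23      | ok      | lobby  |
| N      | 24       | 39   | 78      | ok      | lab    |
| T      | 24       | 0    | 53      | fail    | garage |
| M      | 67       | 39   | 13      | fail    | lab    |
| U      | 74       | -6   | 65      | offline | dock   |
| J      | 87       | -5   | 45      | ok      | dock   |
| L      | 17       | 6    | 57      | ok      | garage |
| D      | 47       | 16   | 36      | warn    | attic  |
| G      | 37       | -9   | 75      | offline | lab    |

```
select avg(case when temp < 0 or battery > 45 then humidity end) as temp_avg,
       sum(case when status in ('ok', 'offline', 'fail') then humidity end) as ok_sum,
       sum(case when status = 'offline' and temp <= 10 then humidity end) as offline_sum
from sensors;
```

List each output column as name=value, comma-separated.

temp_avg=47.125, ok_sum=507, offline_sum=111

[temp_avg: temp < 0 or battery > 45]
sensor=Y: ✓ → 33
sensor=K: ✓ → 81
sensor=X: ✗
sensor=N: ✓ → 24
sensor=T: ✓ → 24
sensor=M: ✗
sensor=U: ✓ → 74
sensor=J: ✓ → 87
sensor=L: ✓ → 17
sensor=D: ✗
sensor=G: ✓ → 37
temp_avg = (33 + 81 + 24 + 24 + 74 + 87 + 17 + 37) / 8 = 47.125
—
[ok_sum: status in ('ok', 'offline', 'fail')]
sensor=Y: ✓ → 33
sensor=K: ✓ → 81
sensor=X: ✓ → 63
sensor=N: ✓ → 24
sensor=T: ✓ → 24
sensor=M: ✓ → 67
sensor=U: ✓ → 74
sensor=J: ✓ → 87
sensor=L: ✓ → 17
sensor=D: ✗
sensor=G: ✓ → 37
ok_sum = 33 + 81 + 63 + 24 + 24 + 67 + 74 + 87 + 17 + 37 = 507
—
[offline_sum: status = 'offline' and temp <= 10]
sensor=Y: ✗
sensor=K: ✗
sensor=X: ✗
sensor=N: ✗
sensor=T: ✗
sensor=M: ✗
sensor=U: ✓ → 74
sensor=J: ✗
sensor=L: ✗
sensor=D: ✗
sensor=G: ✓ → 37
offline_sum = 74 + 37 = 111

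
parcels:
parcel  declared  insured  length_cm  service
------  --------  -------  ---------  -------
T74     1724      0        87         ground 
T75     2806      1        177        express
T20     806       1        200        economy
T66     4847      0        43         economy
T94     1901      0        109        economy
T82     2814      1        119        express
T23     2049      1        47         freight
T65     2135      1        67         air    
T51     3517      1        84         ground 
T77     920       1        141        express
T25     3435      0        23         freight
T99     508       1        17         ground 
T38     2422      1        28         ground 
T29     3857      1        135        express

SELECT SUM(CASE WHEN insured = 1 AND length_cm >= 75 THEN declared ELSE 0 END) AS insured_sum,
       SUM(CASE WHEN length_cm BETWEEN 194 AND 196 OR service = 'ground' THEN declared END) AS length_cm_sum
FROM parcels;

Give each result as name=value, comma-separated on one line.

[insured_sum: insured = 1 AND length_cm >= 75]
parcel=T74: ✗
parcel=T75: ✓ → 2806
parcel=T20: ✓ → 806
parcel=T66: ✗
parcel=T94: ✗
parcel=T82: ✓ → 2814
parcel=T23: ✗
parcel=T65: ✗
parcel=T51: ✓ → 3517
parcel=T77: ✓ → 920
parcel=T25: ✗
parcel=T99: ✗
parcel=T38: ✗
parcel=T29: ✓ → 3857
insured_sum = 2806 + 806 + 2814 + 3517 + 920 + 3857 = 14720
—
[length_cm_sum: length_cm BETWEEN 194 AND 196 OR service = 'ground']
parcel=T74: ✓ → 1724
parcel=T75: ✗
parcel=T20: ✗
parcel=T66: ✗
parcel=T94: ✗
parcel=T82: ✗
parcel=T23: ✗
parcel=T65: ✗
parcel=T51: ✓ → 3517
parcel=T77: ✗
parcel=T25: ✗
parcel=T99: ✓ → 508
parcel=T38: ✓ → 2422
parcel=T29: ✗
length_cm_sum = 1724 + 3517 + 508 + 2422 = 8171

insured_sum=14720, length_cm_sum=8171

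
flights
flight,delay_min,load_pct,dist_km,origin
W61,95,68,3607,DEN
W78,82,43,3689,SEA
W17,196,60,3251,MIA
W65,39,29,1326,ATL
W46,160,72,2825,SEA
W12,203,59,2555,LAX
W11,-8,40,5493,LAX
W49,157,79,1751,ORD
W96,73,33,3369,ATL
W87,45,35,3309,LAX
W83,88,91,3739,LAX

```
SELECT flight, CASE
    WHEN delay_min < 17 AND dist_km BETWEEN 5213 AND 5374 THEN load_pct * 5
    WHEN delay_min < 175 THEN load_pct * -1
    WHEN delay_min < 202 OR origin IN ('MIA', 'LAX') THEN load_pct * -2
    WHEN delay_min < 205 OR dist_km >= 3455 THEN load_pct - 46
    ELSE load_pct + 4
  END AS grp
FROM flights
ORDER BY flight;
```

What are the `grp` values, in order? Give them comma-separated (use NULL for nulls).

-40, -118, -120, -72, -79, -68, -29, -43, -91, -35, -33

flight=W11: delay_min < 175 → -40
flight=W12: delay_min < 202 OR origin IN ('MIA', 'LAX') → -118
flight=W17: delay_min < 202 OR origin IN ('MIA', 'LAX') → -120
flight=W46: delay_min < 175 → -72
flight=W49: delay_min < 175 → -79
flight=W61: delay_min < 175 → -68
flight=W65: delay_min < 175 → -29
flight=W78: delay_min < 175 → -43
flight=W83: delay_min < 175 → -91
flight=W87: delay_min < 175 → -35
flight=W96: delay_min < 175 → -33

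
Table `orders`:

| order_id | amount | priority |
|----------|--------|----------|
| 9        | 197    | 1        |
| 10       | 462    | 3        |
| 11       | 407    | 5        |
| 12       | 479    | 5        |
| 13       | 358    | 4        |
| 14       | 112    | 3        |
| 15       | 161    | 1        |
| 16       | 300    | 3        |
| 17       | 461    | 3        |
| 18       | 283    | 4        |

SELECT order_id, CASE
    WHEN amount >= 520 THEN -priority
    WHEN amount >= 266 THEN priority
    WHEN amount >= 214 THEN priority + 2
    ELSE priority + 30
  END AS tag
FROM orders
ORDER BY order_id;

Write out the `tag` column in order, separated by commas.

order_id=9: ELSE → 31
order_id=10: amount >= 266 → 3
order_id=11: amount >= 266 → 5
order_id=12: amount >= 266 → 5
order_id=13: amount >= 266 → 4
order_id=14: ELSE → 33
order_id=15: ELSE → 31
order_id=16: amount >= 266 → 3
order_id=17: amount >= 266 → 3
order_id=18: amount >= 266 → 4

31, 3, 5, 5, 4, 33, 31, 3, 3, 4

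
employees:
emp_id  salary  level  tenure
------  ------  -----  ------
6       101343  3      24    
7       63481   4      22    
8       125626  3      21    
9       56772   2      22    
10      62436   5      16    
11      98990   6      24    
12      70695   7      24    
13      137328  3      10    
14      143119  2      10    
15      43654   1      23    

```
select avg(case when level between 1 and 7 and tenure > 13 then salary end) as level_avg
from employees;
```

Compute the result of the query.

77874.625

emp_id=6: ✓ → 101343
emp_id=7: ✓ → 63481
emp_id=8: ✓ → 125626
emp_id=9: ✓ → 56772
emp_id=10: ✓ → 62436
emp_id=11: ✓ → 98990
emp_id=12: ✓ → 70695
emp_id=13: ✗
emp_id=14: ✗
emp_id=15: ✓ → 43654
level_avg = (101343 + 63481 + 125626 + 56772 + 62436 + 98990 + 70695 + 43654) / 8 = 77874.625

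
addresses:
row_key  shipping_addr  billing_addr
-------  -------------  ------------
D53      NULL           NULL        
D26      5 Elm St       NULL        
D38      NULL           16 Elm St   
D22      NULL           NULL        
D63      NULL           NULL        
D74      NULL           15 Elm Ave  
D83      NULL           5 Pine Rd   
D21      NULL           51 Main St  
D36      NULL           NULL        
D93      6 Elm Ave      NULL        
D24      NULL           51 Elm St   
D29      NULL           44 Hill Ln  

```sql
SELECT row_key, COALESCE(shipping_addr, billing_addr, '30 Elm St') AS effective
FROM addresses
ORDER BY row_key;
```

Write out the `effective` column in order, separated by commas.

51 Main St, 30 Elm St, 51 Elm St, 5 Elm St, 44 Hill Ln, 30 Elm St, 16 Elm St, 30 Elm St, 30 Elm St, 15 Elm Ave, 5 Pine Rd, 6 Elm Ave

row_key=D21: shipping_addr=NULL, billing_addr=51 Main St → 51 Main St
row_key=D22: shipping_addr=NULL, billing_addr=NULL, → literal 30 Elm St → 30 Elm St
row_key=D24: shipping_addr=NULL, billing_addr=51 Elm St → 51 Elm St
row_key=D26: shipping_addr=5 Elm St → 5 Elm St
row_key=D29: shipping_addr=NULL, billing_addr=44 Hill Ln → 44 Hill Ln
row_key=D36: shipping_addr=NULL, billing_addr=NULL, → literal 30 Elm St → 30 Elm St
row_key=D38: shipping_addr=NULL, billing_addr=16 Elm St → 16 Elm St
row_key=D53: shipping_addr=NULL, billing_addr=NULL, → literal 30 Elm St → 30 Elm St
row_key=D63: shipping_addr=NULL, billing_addr=NULL, → literal 30 Elm St → 30 Elm St
row_key=D74: shipping_addr=NULL, billing_addr=15 Elm Ave → 15 Elm Ave
row_key=D83: shipping_addr=NULL, billing_addr=5 Pine Rd → 5 Pine Rd
row_key=D93: shipping_addr=6 Elm Ave → 6 Elm Ave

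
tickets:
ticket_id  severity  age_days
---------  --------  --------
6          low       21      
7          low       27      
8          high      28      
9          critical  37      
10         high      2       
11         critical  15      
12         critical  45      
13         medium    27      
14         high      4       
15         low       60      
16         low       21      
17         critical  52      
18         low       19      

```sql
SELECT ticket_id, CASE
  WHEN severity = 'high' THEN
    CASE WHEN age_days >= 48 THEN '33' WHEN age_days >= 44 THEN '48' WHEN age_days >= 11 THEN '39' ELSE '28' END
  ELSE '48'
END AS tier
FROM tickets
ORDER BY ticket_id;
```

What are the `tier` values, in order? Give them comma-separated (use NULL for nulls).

48, 48, 39, 48, 28, 48, 48, 48, 28, 48, 48, 48, 48

ticket_id=6: severity='low' → outer ELSE → 48
ticket_id=7: severity='low' → outer ELSE → 48
ticket_id=8: severity='high' → inner[age_days >= 11] → 39
ticket_id=9: severity='critical' → outer ELSE → 48
ticket_id=10: severity='high' → inner[ELSE] → 28
ticket_id=11: severity='critical' → outer ELSE → 48
ticket_id=12: severity='critical' → outer ELSE → 48
ticket_id=13: severity='medium' → outer ELSE → 48
ticket_id=14: severity='high' → inner[ELSE] → 28
ticket_id=15: severity='low' → outer ELSE → 48
ticket_id=16: severity='low' → outer ELSE → 48
ticket_id=17: severity='critical' → outer ELSE → 48
ticket_id=18: severity='low' → outer ELSE → 48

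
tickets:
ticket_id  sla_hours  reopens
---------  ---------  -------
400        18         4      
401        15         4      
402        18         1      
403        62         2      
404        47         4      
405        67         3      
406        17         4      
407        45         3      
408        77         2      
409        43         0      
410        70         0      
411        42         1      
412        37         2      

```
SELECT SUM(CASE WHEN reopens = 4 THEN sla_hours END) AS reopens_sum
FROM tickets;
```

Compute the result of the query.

97

ticket_id=400: ✓ → 18
ticket_id=401: ✓ → 15
ticket_id=402: ✗
ticket_id=403: ✗
ticket_id=404: ✓ → 47
ticket_id=405: ✗
ticket_id=406: ✓ → 17
ticket_id=407: ✗
ticket_id=408: ✗
ticket_id=409: ✗
ticket_id=410: ✗
ticket_id=411: ✗
ticket_id=412: ✗
reopens_sum = 18 + 15 + 47 + 17 = 97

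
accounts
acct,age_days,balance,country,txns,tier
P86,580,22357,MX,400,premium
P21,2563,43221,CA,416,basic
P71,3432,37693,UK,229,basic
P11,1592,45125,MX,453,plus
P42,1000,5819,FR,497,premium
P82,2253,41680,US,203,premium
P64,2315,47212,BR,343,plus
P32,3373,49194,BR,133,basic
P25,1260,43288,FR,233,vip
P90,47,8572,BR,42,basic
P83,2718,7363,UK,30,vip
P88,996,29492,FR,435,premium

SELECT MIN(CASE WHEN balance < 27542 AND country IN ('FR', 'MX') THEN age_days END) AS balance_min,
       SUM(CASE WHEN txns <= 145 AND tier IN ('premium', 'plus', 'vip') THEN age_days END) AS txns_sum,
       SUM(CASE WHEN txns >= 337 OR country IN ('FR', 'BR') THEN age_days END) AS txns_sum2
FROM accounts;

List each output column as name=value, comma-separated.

[balance_min: balance < 27542 AND country IN ('FR', 'MX')]
acct=P86: ✓ → 580
acct=P21: ✗
acct=P71: ✗
acct=P11: ✗
acct=P42: ✓ → 1000
acct=P82: ✗
acct=P64: ✗
acct=P32: ✗
acct=P25: ✗
acct=P90: ✗
acct=P83: ✗
acct=P88: ✗
balance_min = MIN(580, 1000) = 580
—
[txns_sum: txns <= 145 AND tier IN ('premium', 'plus', 'vip')]
acct=P86: ✗
acct=P21: ✗
acct=P71: ✗
acct=P11: ✗
acct=P42: ✗
acct=P82: ✗
acct=P64: ✗
acct=P32: ✗
acct=P25: ✗
acct=P90: ✗
acct=P83: ✓ → 2718
acct=P88: ✗
txns_sum = 2718
—
[txns_sum2: txns >= 337 OR country IN ('FR', 'BR')]
acct=P86: ✓ → 580
acct=P21: ✓ → 2563
acct=P71: ✗
acct=P11: ✓ → 1592
acct=P42: ✓ → 1000
acct=P82: ✗
acct=P64: ✓ → 2315
acct=P32: ✓ → 3373
acct=P25: ✓ → 1260
acct=P90: ✓ → 47
acct=P83: ✗
acct=P88: ✓ → 996
txns_sum2 = 580 + 2563 + 1592 + 1000 + 2315 + 3373 + 1260 + 47 + 996 = 13726

balance_min=580, txns_sum=2718, txns_sum2=13726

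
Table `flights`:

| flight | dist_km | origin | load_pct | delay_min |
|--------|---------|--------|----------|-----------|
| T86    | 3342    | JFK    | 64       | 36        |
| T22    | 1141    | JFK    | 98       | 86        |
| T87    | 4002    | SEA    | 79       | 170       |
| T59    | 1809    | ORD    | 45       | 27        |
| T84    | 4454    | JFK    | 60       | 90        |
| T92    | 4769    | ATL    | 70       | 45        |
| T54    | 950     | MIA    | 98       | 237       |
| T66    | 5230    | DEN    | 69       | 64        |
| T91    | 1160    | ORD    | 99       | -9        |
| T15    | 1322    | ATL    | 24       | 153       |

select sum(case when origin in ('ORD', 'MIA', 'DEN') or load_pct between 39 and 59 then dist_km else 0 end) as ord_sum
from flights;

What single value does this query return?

9149

flight=T86: ✗
flight=T22: ✗
flight=T87: ✗
flight=T59: ✓ → 1809
flight=T84: ✗
flight=T92: ✗
flight=T54: ✓ → 950
flight=T66: ✓ → 5230
flight=T91: ✓ → 1160
flight=T15: ✗
ord_sum = 1809 + 950 + 5230 + 1160 = 9149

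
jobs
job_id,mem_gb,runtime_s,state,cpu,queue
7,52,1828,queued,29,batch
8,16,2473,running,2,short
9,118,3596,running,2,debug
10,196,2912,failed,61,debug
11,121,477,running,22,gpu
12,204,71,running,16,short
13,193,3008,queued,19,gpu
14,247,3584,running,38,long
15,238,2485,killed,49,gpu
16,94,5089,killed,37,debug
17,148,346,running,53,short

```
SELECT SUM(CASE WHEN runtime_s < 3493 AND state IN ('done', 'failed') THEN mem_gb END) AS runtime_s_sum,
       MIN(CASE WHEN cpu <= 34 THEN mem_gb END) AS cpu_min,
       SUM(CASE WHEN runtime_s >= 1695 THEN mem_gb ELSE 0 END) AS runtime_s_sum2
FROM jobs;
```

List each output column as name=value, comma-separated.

[runtime_s_sum: runtime_s < 3493 AND state IN ('done', 'failed')]
job_id=7: ✗
job_id=8: ✗
job_id=9: ✗
job_id=10: ✓ → 196
job_id=11: ✗
job_id=12: ✗
job_id=13: ✗
job_id=14: ✗
job_id=15: ✗
job_id=16: ✗
job_id=17: ✗
runtime_s_sum = 196
—
[cpu_min: cpu <= 34]
job_id=7: ✓ → 52
job_id=8: ✓ → 16
job_id=9: ✓ → 118
job_id=10: ✗
job_id=11: ✓ → 121
job_id=12: ✓ → 204
job_id=13: ✓ → 193
job_id=14: ✗
job_id=15: ✗
job_id=16: ✗
job_id=17: ✗
cpu_min = MIN(52, 16, 118, 121, 204, 193) = 16
—
[runtime_s_sum2: runtime_s >= 1695]
job_id=7: ✓ → 52
job_id=8: ✓ → 16
job_id=9: ✓ → 118
job_id=10: ✓ → 196
job_id=11: ✗
job_id=12: ✗
job_id=13: ✓ → 193
job_id=14: ✓ → 247
job_id=15: ✓ → 238
job_id=16: ✓ → 94
job_id=17: ✗
runtime_s_sum2 = 52 + 16 + 118 + 196 + 193 + 247 + 238 + 94 = 1154

runtime_s_sum=196, cpu_min=16, runtime_s_sum2=1154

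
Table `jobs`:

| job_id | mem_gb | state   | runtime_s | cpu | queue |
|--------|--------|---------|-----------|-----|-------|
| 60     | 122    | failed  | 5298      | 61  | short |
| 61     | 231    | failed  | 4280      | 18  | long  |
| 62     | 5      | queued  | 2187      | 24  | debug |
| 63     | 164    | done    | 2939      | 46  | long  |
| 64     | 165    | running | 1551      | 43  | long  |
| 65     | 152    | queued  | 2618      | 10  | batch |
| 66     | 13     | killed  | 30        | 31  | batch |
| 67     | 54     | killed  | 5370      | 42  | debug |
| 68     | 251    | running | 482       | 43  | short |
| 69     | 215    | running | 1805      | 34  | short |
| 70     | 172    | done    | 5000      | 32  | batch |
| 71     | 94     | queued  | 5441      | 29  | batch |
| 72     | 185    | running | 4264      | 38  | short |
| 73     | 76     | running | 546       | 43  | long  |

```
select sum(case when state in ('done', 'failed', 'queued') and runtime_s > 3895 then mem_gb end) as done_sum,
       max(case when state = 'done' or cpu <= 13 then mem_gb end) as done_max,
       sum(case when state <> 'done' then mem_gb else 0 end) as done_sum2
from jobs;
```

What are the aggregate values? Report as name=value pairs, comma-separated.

[done_sum: state in ('done', 'failed', 'queued') and runtime_s > 3895]
job_id=60: ✓ → 122
job_id=61: ✓ → 231
job_id=62: ✗
job_id=63: ✗
job_id=64: ✗
job_id=65: ✗
job_id=66: ✗
job_id=67: ✗
job_id=68: ✗
job_id=69: ✗
job_id=70: ✓ → 172
job_id=71: ✓ → 94
job_id=72: ✗
job_id=73: ✗
done_sum = 122 + 231 + 172 + 94 = 619
—
[done_max: state = 'done' or cpu <= 13]
job_id=60: ✗
job_id=61: ✗
job_id=62: ✗
job_id=63: ✓ → 164
job_id=64: ✗
job_id=65: ✓ → 152
job_id=66: ✗
job_id=67: ✗
job_id=68: ✗
job_id=69: ✗
job_id=70: ✓ → 172
job_id=71: ✗
job_id=72: ✗
job_id=73: ✗
done_max = MAX(164, 152, 172) = 172
—
[done_sum2: state <> 'done']
job_id=60: ✓ → 122
job_id=61: ✓ → 231
job_id=62: ✓ → 5
job_id=63: ✗
job_id=64: ✓ → 165
job_id=65: ✓ → 152
job_id=66: ✓ → 13
job_id=67: ✓ → 54
job_id=68: ✓ → 251
job_id=69: ✓ → 215
job_id=70: ✗
job_id=71: ✓ → 94
job_id=72: ✓ → 185
job_id=73: ✓ → 76
done_sum2 = 122 + 231 + 5 + 165 + 152 + 13 + 54 + 251 + 215 + 94 + 185 + 76 = 1563

done_sum=619, done_max=172, done_sum2=1563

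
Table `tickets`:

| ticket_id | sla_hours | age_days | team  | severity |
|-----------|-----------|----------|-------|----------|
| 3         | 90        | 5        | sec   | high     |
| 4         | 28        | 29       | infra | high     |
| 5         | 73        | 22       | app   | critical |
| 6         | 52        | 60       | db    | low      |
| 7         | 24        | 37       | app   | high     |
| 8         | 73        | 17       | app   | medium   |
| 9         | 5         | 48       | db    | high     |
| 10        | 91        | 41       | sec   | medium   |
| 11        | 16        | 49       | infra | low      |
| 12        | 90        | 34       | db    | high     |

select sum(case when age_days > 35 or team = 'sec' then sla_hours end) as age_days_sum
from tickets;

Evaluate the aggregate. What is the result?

278

ticket_id=3: ✓ → 90
ticket_id=4: ✗
ticket_id=5: ✗
ticket_id=6: ✓ → 52
ticket_id=7: ✓ → 24
ticket_id=8: ✗
ticket_id=9: ✓ → 5
ticket_id=10: ✓ → 91
ticket_id=11: ✓ → 16
ticket_id=12: ✗
age_days_sum = 90 + 52 + 24 + 5 + 91 + 16 = 278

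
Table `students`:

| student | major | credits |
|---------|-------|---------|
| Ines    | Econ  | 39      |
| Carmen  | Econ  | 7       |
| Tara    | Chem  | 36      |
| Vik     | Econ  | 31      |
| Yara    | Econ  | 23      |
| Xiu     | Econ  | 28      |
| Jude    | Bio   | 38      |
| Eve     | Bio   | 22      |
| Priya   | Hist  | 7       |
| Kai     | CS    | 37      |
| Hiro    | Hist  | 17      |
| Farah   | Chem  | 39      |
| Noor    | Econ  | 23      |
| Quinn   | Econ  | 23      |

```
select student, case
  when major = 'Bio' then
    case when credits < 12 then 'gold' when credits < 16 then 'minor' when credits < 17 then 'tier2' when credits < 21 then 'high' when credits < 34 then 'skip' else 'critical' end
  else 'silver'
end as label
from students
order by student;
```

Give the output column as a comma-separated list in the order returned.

silver, skip, silver, silver, silver, critical, silver, silver, silver, silver, silver, silver, silver, silver

student=Carmen: major='Econ' → outer ELSE → silver
student=Eve: major='Bio' → inner[credits < 34] → skip
student=Farah: major='Chem' → outer ELSE → silver
student=Hiro: major='Hist' → outer ELSE → silver
student=Ines: major='Econ' → outer ELSE → silver
student=Jude: major='Bio' → inner[ELSE] → critical
student=Kai: major='CS' → outer ELSE → silver
student=Noor: major='Econ' → outer ELSE → silver
student=Priya: major='Hist' → outer ELSE → silver
student=Quinn: major='Econ' → outer ELSE → silver
student=Tara: major='Chem' → outer ELSE → silver
student=Vik: major='Econ' → outer ELSE → silver
student=Xiu: major='Econ' → outer ELSE → silver
student=Yara: major='Econ' → outer ELSE → silver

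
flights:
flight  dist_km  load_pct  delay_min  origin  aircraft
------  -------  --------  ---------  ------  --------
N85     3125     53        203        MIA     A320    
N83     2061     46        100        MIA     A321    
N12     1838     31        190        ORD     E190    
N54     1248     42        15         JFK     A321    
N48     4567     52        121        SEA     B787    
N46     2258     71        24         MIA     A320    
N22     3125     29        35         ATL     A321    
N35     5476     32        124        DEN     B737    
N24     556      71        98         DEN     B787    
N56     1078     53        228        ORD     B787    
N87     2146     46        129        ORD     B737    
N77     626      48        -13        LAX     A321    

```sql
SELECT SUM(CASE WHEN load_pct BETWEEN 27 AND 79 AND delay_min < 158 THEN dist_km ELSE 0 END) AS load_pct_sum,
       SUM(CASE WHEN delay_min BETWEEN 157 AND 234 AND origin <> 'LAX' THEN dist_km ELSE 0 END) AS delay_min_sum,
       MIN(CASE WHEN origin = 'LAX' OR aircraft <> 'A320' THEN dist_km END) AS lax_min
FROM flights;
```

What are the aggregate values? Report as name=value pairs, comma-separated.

load_pct_sum=22063, delay_min_sum=6041, lax_min=556

[load_pct_sum: load_pct BETWEEN 27 AND 79 AND delay_min < 158]
flight=N85: ✗
flight=N83: ✓ → 2061
flight=N12: ✗
flight=N54: ✓ → 1248
flight=N48: ✓ → 4567
flight=N46: ✓ → 2258
flight=N22: ✓ → 3125
flight=N35: ✓ → 5476
flight=N24: ✓ → 556
flight=N56: ✗
flight=N87: ✓ → 2146
flight=N77: ✓ → 626
load_pct_sum = 2061 + 1248 + 4567 + 2258 + 3125 + 5476 + 556 + 2146 + 626 = 22063
—
[delay_min_sum: delay_min BETWEEN 157 AND 234 AND origin <> 'LAX']
flight=N85: ✓ → 3125
flight=N83: ✗
flight=N12: ✓ → 1838
flight=N54: ✗
flight=N48: ✗
flight=N46: ✗
flight=N22: ✗
flight=N35: ✗
flight=N24: ✗
flight=N56: ✓ → 1078
flight=N87: ✗
flight=N77: ✗
delay_min_sum = 3125 + 1838 + 1078 = 6041
—
[lax_min: origin = 'LAX' OR aircraft <> 'A320']
flight=N85: ✗
flight=N83: ✓ → 2061
flight=N12: ✓ → 1838
flight=N54: ✓ → 1248
flight=N48: ✓ → 4567
flight=N46: ✗
flight=N22: ✓ → 3125
flight=N35: ✓ → 5476
flight=N24: ✓ → 556
flight=N56: ✓ → 1078
flight=N87: ✓ → 2146
flight=N77: ✓ → 626
lax_min = MIN(2061, 1838, 1248, 4567, 3125, 5476, 556, 1078, 2146, 626) = 556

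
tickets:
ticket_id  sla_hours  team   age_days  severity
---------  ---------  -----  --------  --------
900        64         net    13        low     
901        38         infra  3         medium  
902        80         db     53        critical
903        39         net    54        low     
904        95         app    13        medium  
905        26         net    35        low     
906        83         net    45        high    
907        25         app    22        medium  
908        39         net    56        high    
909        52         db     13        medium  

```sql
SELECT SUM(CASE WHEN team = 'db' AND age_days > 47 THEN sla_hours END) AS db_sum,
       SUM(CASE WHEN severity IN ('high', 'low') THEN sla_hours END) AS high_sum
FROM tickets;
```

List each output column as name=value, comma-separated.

[db_sum: team = 'db' AND age_days > 47]
ticket_id=900: ✗
ticket_id=901: ✗
ticket_id=902: ✓ → 80
ticket_id=903: ✗
ticket_id=904: ✗
ticket_id=905: ✗
ticket_id=906: ✗
ticket_id=907: ✗
ticket_id=908: ✗
ticket_id=909: ✗
db_sum = 80
—
[high_sum: severity IN ('high', 'low')]
ticket_id=900: ✓ → 64
ticket_id=901: ✗
ticket_id=902: ✗
ticket_id=903: ✓ → 39
ticket_id=904: ✗
ticket_id=905: ✓ → 26
ticket_id=906: ✓ → 83
ticket_id=907: ✗
ticket_id=908: ✓ → 39
ticket_id=909: ✗
high_sum = 64 + 39 + 26 + 83 + 39 = 251

db_sum=80, high_sum=251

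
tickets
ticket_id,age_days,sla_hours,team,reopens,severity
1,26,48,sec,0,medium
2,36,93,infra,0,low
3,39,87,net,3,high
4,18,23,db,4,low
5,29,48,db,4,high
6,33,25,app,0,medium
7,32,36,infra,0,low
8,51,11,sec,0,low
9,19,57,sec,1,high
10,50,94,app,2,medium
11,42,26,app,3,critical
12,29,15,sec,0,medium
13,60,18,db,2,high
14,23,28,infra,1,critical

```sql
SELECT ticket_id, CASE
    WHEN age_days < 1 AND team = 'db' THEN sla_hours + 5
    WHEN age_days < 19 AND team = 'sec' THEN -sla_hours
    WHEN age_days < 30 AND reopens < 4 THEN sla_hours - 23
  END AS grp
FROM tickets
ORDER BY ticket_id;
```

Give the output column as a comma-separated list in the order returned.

ticket_id=1: age_days < 30 AND reopens < 4 → 25
ticket_id=2: (no match → NULL) → NULL
ticket_id=3: (no match → NULL) → NULL
ticket_id=4: (no match → NULL) → NULL
ticket_id=5: (no match → NULL) → NULL
ticket_id=6: (no match → NULL) → NULL
ticket_id=7: (no match → NULL) → NULL
ticket_id=8: (no match → NULL) → NULL
ticket_id=9: age_days < 30 AND reopens < 4 → 34
ticket_id=10: (no match → NULL) → NULL
ticket_id=11: (no match → NULL) → NULL
ticket_id=12: age_days < 30 AND reopens < 4 → -8
ticket_id=13: (no match → NULL) → NULL
ticket_id=14: age_days < 30 AND reopens < 4 → 5

25, NULL, NULL, NULL, NULL, NULL, NULL, NULL, 34, NULL, NULL, -8, NULL, 5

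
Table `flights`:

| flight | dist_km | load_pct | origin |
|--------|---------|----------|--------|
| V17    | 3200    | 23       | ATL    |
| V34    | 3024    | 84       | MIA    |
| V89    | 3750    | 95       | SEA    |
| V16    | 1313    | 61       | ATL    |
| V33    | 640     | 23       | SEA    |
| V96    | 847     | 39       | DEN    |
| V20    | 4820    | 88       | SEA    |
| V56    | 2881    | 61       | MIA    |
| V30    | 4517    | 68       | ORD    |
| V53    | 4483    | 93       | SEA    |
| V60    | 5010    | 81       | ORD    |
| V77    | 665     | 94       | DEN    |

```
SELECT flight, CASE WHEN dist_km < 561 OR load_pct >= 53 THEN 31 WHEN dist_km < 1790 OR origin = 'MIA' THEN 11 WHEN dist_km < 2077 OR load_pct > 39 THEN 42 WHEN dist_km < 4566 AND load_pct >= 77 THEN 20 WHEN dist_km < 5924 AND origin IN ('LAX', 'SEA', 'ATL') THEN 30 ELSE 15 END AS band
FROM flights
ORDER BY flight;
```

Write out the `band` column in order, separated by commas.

flight=V16: dist_km < 561 OR load_pct >= 53 → 31
flight=V17: dist_km < 5924 AND origin IN ('LAX', 'SEA', 'ATL') → 30
flight=V20: dist_km < 561 OR load_pct >= 53 → 31
flight=V30: dist_km < 561 OR load_pct >= 53 → 31
flight=V33: dist_km < 1790 OR origin = 'MIA' → 11
flight=V34: dist_km < 561 OR load_pct >= 53 → 31
flight=V53: dist_km < 561 OR load_pct >= 53 → 31
flight=V56: dist_km < 561 OR load_pct >= 53 → 31
flight=V60: dist_km < 561 OR load_pct >= 53 → 31
flight=V77: dist_km < 561 OR load_pct >= 53 → 31
flight=V89: dist_km < 561 OR load_pct >= 53 → 31
flight=V96: dist_km < 1790 OR origin = 'MIA' → 11

31, 30, 31, 31, 11, 31, 31, 31, 31, 31, 31, 11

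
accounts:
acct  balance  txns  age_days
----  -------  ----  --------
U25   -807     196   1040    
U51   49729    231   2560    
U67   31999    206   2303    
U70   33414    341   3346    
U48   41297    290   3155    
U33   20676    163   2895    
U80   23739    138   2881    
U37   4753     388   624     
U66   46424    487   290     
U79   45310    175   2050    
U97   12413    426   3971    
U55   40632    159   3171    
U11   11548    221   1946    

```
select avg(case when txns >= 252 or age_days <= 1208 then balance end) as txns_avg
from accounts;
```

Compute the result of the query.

22915.6666666667

acct=U25: ✓ → -807
acct=U51: ✗
acct=U67: ✗
acct=U70: ✓ → 33414
acct=U48: ✓ → 41297
acct=U33: ✗
acct=U80: ✗
acct=U37: ✓ → 4753
acct=U66: ✓ → 46424
acct=U79: ✗
acct=U97: ✓ → 12413
acct=U55: ✗
acct=U11: ✗
txns_avg = (-807 + 33414 + 41297 + 4753 + 46424 + 12413) / 6 = 22915.6666666667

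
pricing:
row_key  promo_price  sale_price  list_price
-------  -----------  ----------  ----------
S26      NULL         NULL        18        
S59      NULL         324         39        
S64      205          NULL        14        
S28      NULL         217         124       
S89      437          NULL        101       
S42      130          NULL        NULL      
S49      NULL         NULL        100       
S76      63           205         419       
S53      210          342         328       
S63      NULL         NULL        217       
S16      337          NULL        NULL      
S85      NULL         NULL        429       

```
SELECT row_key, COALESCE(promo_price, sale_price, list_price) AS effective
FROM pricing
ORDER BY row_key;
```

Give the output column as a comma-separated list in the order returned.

337, 18, 217, 130, 100, 210, 324, 217, 205, 63, 429, 437

row_key=S16: promo_price=337 → 337
row_key=S26: promo_price=NULL, sale_price=NULL, list_price=18 → 18
row_key=S28: promo_price=NULL, sale_price=217 → 217
row_key=S42: promo_price=130 → 130
row_key=S49: promo_price=NULL, sale_price=NULL, list_price=100 → 100
row_key=S53: promo_price=210 → 210
row_key=S59: promo_price=NULL, sale_price=324 → 324
row_key=S63: promo_price=NULL, sale_price=NULL, list_price=217 → 217
row_key=S64: promo_price=205 → 205
row_key=S76: promo_price=63 → 63
row_key=S85: promo_price=NULL, sale_price=NULL, list_price=429 → 429
row_key=S89: promo_price=437 → 437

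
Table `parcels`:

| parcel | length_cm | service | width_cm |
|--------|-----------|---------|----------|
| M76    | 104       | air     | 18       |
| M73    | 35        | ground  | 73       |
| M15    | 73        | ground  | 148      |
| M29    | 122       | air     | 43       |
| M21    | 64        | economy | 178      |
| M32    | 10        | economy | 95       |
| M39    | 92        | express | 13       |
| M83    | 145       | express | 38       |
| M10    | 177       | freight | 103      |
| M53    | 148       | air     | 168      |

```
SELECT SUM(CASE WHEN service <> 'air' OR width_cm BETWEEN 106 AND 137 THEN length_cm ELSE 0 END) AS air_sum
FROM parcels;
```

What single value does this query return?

parcel=M76: ✗
parcel=M73: ✓ → 35
parcel=M15: ✓ → 73
parcel=M29: ✗
parcel=M21: ✓ → 64
parcel=M32: ✓ → 10
parcel=M39: ✓ → 92
parcel=M83: ✓ → 145
parcel=M10: ✓ → 177
parcel=M53: ✗
air_sum = 35 + 73 + 64 + 10 + 92 + 145 + 177 = 596

596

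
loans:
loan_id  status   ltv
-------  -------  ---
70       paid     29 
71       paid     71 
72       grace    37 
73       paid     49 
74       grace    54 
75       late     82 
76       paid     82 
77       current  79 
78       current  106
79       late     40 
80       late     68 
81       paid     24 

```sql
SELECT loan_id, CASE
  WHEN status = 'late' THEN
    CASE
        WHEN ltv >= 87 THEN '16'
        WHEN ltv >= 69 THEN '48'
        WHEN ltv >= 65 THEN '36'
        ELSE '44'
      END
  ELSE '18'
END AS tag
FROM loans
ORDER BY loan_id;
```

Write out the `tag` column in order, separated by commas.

18, 18, 18, 18, 18, 48, 18, 18, 18, 44, 36, 18

loan_id=70: status='paid' → outer ELSE → 18
loan_id=71: status='paid' → outer ELSE → 18
loan_id=72: status='grace' → outer ELSE → 18
loan_id=73: status='paid' → outer ELSE → 18
loan_id=74: status='grace' → outer ELSE → 18
loan_id=75: status='late' → inner[ltv >= 69] → 48
loan_id=76: status='paid' → outer ELSE → 18
loan_id=77: status='current' → outer ELSE → 18
loan_id=78: status='current' → outer ELSE → 18
loan_id=79: status='late' → inner[ELSE] → 44
loan_id=80: status='late' → inner[ltv >= 65] → 36
loan_id=81: status='paid' → outer ELSE → 18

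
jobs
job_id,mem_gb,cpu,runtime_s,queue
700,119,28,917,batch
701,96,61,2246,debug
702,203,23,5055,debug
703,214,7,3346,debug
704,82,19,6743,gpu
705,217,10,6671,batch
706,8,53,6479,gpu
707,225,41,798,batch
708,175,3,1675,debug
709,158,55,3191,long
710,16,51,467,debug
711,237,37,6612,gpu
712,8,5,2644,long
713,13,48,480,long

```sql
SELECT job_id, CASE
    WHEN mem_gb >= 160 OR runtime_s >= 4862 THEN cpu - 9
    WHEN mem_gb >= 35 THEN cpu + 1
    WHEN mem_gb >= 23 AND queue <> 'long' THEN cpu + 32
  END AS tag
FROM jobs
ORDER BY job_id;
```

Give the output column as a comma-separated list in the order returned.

29, 62, 14, -2, 10, 1, 44, 32, -6, 56, NULL, 28, NULL, NULL

job_id=700: mem_gb >= 35 → 29
job_id=701: mem_gb >= 35 → 62
job_id=702: mem_gb >= 160 OR runtime_s >= 4862 → 14
job_id=703: mem_gb >= 160 OR runtime_s >= 4862 → -2
job_id=704: mem_gb >= 160 OR runtime_s >= 4862 → 10
job_id=705: mem_gb >= 160 OR runtime_s >= 4862 → 1
job_id=706: mem_gb >= 160 OR runtime_s >= 4862 → 44
job_id=707: mem_gb >= 160 OR runtime_s >= 4862 → 32
job_id=708: mem_gb >= 160 OR runtime_s >= 4862 → -6
job_id=709: mem_gb >= 35 → 56
job_id=710: (no match → NULL) → NULL
job_id=711: mem_gb >= 160 OR runtime_s >= 4862 → 28
job_id=712: (no match → NULL) → NULL
job_id=713: (no match → NULL) → NULL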